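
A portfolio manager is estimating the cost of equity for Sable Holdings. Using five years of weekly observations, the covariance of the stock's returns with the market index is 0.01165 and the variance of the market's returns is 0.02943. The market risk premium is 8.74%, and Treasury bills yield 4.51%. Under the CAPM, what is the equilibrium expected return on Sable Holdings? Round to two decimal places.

β = Cov(R_i, R_m) / Var(R_m) = 0.01165 / 0.02943 = 0.3959
E(R) = R_f + β × MRP = 4.51% + 0.3959 × 8.74% = 7.97%

7.97%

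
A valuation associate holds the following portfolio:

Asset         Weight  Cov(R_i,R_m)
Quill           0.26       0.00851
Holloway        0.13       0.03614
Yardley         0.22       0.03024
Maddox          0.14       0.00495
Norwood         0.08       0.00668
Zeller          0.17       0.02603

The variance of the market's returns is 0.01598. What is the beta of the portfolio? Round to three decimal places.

1.203

β_Quill = 0.00851 / 0.01598 = 0.5325
β_Holloway = 0.03614 / 0.01598 = 2.2616
β_Yardley = 0.03024 / 0.01598 = 1.8924
β_Maddox = 0.00495 / 0.01598 = 0.3098
β_Norwood = 0.00668 / 0.01598 = 0.4180
β_Zeller = 0.02603 / 0.01598 = 1.6289
β_P = Σ w_i β_i = 0.26×0.5325 + 0.13×2.2616 + 0.22×1.8924 + 0.14×0.3098 + 0.08×0.4180 + 0.17×1.6289 = 1.2025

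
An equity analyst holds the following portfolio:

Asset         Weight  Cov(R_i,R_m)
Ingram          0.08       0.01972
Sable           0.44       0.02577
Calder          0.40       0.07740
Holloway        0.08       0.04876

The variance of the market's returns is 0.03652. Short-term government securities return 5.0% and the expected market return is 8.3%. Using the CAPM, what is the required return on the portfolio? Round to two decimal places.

β_Ingram = 0.01972 / 0.03652 = 0.5400
β_Sable = 0.02577 / 0.03652 = 0.7056
β_Calder = 0.07740 / 0.03652 = 2.1194
β_Holloway = 0.04876 / 0.03652 = 1.3352
β_P = Σ w_i β_i = 0.08×0.5400 + 0.44×0.7056 + 0.40×2.1194 + 0.08×1.3352 = 1.3082
MRP = 8.3% − 5.0% = 3.30%
E(R_P) = R_f + β_P × MRP = 5.0% + 1.3082 × 3.3% = 9.32%

9.32%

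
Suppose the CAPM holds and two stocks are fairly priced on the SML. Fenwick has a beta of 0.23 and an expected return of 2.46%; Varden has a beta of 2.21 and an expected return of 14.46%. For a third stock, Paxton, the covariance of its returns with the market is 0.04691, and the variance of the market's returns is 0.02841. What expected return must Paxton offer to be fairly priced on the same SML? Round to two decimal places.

MRP = (14.46% − 2.46%) / (2.21 − 0.23) = 6.0606%
R_f = 2.46% − 0.23 × 6.0606% = 1.0661%
β_Paxton = Cov / Var(R_m) = 0.04691 / 0.02841 = 1.6512
E(R_Paxton) = R_f + β × MRP = 1.0661% + 1.6512 × 6.0606% = 11.07%

11.07%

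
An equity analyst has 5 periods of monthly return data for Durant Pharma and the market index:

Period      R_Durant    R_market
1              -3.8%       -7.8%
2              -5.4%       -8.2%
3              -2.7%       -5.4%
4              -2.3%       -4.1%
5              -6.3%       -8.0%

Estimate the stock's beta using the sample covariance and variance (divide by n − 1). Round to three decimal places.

0.807

Mean R_i = (-3.8 − 5.4 − 2.7 − 2.3 − 6.3) / 5 = -4.1000%
Mean R_m = (-7.8 − 8.2 − 5.4 − 4.1 − 8.0) / 5 = -6.7000%
Σ(R_i − R̄_i)(R_m − R̄_m) = 10.9800  ⇒  Cov = 10.9800 / 4 = 2.7450
Σ(R_m − R̄_m)² = 13.6000  ⇒  Var(R_m) = 13.6000 / 4 = 3.4000
β = Cov / Var(R_m) = 2.7450 / 3.4000 = 0.8074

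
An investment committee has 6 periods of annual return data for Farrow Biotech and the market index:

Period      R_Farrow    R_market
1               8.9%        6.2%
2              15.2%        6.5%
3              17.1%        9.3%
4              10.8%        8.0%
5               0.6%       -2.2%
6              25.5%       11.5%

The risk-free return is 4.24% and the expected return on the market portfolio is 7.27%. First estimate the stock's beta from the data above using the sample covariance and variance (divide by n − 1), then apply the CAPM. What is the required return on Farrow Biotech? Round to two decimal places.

9.15%

Mean R_i = (8.9 + 15.2 + 17.1 + 10.8 + 0.6 + 25.5) / 6 = 13.0167%
Mean R_m = (6.2 + 6.5 + 9.3 + 8.0 − 2.2 + 11.5) / 6 = 6.5500%
Σ(R_i − R̄_i)(R_m − R̄_m) = 179.7850  ⇒  Cov = 179.7850 / 5 = 35.9570
Σ(R_m − R̄_m)² = 110.8550  ⇒  Var(R_m) = 110.8550 / 5 = 22.1710
β = Cov / Var(R_m) = 35.9570 / 22.1710 = 1.6218
MRP = 7.27% − 4.24% = 3.03%
E(R) = R_f + β × MRP = 4.24% + 1.6218 × 3.03% = 9.15%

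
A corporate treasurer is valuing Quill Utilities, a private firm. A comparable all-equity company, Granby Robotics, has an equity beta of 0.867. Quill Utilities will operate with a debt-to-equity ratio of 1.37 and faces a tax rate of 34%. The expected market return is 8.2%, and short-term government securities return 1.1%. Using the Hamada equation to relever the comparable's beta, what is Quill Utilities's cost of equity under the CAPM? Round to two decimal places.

β_L = β_U × [1 + (1 − t)(D/E)] = 0.867 × [1 + (1 − 0.34) × 1.37]
    = 0.867 × [1 + 0.66 × 1.37] = 0.867 × 1.9042 = 1.6509
MRP = 8.2% − 1.1% = 7.10%
E(R) = R_f + β_L × MRP = 1.1% + 1.6509 × 7.1% = 12.82%

12.82%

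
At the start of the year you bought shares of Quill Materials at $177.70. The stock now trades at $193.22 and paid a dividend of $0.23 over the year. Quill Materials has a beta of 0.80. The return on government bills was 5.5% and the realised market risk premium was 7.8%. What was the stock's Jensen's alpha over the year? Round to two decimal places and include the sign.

-2.88%

Realised HPR = (P1 + D1 − P0) / P0 = (193.22 + 0.23 − 177.70) / 177.70 = 15.75 / 177.70 = 8.8633%
CAPM required = R_f + β·MRP = 5.5% + 0.80 × 7.8% = 11.7400%
α = realised − required = 8.8633% − 11.7400% = -2.88%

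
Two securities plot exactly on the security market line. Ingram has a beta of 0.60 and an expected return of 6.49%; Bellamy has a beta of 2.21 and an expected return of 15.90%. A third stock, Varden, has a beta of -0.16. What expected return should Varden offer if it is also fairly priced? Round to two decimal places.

MRP (SML slope) = (15.90% − 6.49%) / (2.21 − 0.60) = 9.41% / 1.61 = 5.8447%
R_f (intercept) = 6.49% − 0.60 × 5.8447% = 2.9832%
E(R_Varden) = R_f + β × MRP = 2.9832% + -0.16 × 5.8447% = 2.05%

2.05%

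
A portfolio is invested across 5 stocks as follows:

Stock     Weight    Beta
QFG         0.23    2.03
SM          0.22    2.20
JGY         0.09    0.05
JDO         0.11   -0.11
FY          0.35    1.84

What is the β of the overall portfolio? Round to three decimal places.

β_P = Σ w_i β_i = 0.23×2.03 + 0.22×2.20 + 0.09×0.05 + 0.11×-0.11 + 0.35×1.84 = 1.5873

1.587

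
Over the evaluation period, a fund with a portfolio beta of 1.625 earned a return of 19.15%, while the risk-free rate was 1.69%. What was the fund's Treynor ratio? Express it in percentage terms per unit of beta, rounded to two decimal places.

Treynor = (R_P − R_f) / β_P = (19.15% − 1.69%) / 1.6250 = 17.46% / 1.6250 = 10.74%

10.74%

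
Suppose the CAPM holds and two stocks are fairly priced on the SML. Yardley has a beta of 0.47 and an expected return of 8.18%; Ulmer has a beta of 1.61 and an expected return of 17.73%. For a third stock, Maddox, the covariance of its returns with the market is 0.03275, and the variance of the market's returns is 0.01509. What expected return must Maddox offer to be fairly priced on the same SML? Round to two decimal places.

MRP = (17.73% − 8.18%) / (1.61 − 0.47) = 8.3772%
R_f = 8.18% − 0.47 × 8.3772% = 4.2427%
β_Maddox = Cov / Var(R_m) = 0.03275 / 0.01509 = 2.1703
E(R_Maddox) = R_f + β × MRP = 4.2427% + 2.1703 × 8.3772% = 22.42%

22.42%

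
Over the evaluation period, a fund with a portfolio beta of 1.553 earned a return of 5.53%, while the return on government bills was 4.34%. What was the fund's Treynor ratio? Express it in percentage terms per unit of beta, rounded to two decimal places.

Treynor = (R_P − R_f) / β_P = (5.53% − 4.34%) / 1.5530 = 1.19% / 1.5530 = 0.77%

0.77%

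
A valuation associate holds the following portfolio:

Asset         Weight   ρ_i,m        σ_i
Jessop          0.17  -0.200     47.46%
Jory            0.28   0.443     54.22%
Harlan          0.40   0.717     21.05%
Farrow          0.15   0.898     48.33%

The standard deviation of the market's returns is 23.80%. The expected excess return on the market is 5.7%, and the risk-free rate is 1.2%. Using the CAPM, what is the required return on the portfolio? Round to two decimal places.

5.43%

β_Jessop = -0.200 × 47.46% / 23.80% = -0.3988
β_Jory = 0.443 × 54.22% / 23.80% = 1.0092
β_Harlan = 0.717 × 21.05% / 23.80% = 0.6342
β_Farrow = 0.898 × 48.33% / 23.80% = 1.8235
β_P = Σ w_i β_i = 0.17×-0.3988 + 0.28×1.0092 + 0.40×0.6342 + 0.15×1.8235 = 0.7420
E(R_P) = R_f + β_P × MRP = 1.2% + 0.7420 × 5.7% = 5.43%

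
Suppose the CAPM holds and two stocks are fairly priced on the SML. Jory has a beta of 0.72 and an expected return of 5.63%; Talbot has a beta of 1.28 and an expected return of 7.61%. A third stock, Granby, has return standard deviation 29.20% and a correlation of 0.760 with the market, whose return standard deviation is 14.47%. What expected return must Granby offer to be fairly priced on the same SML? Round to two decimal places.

MRP = (7.61% − 5.63%) / (1.28 − 0.72) = 3.5357%
R_f = 5.63% − 0.72 × 3.5357% = 3.0843%
β_Granby = ρ·σ_i/σ_m = 0.760 × 29.20 / 14.47 = 1.5337
E(R_Granby) = R_f + β × MRP = 3.0843% + 1.5337 × 3.5357% = 8.51%

8.51%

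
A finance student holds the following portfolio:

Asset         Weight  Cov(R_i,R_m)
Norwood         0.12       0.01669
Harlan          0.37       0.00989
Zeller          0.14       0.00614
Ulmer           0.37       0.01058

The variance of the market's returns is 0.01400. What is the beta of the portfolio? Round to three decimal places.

0.745

β_Norwood = 0.01669 / 0.01400 = 1.1921
β_Harlan = 0.00989 / 0.01400 = 0.7064
β_Zeller = 0.00614 / 0.01400 = 0.4386
β_Ulmer = 0.01058 / 0.01400 = 0.7557
β_P = Σ w_i β_i = 0.12×1.1921 + 0.37×0.7064 + 0.14×0.4386 + 0.37×0.7557 = 0.7454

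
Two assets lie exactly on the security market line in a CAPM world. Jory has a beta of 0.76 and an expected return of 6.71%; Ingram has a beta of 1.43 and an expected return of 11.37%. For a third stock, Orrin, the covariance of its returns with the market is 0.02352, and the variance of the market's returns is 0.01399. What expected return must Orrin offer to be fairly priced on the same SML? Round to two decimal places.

MRP = (11.37% − 6.71%) / (1.43 − 0.76) = 6.9552%
R_f = 6.71% − 0.76 × 6.9552% = 1.4240%
β_Orrin = Cov / Var(R_m) = 0.02352 / 0.01399 = 1.6812
E(R_Orrin) = R_f + β × MRP = 1.4240% + 1.6812 × 6.9552% = 13.12%

13.12%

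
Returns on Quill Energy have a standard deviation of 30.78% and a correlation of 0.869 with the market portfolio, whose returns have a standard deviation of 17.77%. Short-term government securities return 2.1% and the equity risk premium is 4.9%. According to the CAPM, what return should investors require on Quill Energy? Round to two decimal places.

9.48%

β = ρ × σ_i / σ_m = 0.869 × 30.78% / 17.77% = 1.5052
E(R) = 2.1% + 1.5052 × 4.9% = 9.48%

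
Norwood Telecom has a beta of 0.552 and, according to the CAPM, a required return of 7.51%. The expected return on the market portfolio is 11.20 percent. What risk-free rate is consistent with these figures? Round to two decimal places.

2.96%

E(R) = R_f + β(E(R_m) − R_f) = R_f(1 − β) + β·E(R_m)
7.51% = R_f × (1 − 0.552) + 0.552 × 11.20%
7.51% = R_f × 0.448 + 6.18240%
R_f = (7.51% − 6.18240%) / 0.448 = 2.96%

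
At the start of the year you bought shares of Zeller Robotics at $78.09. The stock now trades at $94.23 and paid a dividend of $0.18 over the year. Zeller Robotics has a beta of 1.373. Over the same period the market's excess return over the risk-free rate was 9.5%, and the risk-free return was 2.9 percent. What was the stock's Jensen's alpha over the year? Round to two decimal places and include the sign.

+4.96%

Realised HPR = (P1 + D1 − P0) / P0 = (94.23 + 0.18 − 78.09) / 78.09 = 16.32 / 78.09 = 20.8990%
CAPM required = R_f + β·MRP = 2.9% + 1.373 × 9.5% = 15.9435%
α = realised − required = 20.8990% − 15.9435% = +4.96%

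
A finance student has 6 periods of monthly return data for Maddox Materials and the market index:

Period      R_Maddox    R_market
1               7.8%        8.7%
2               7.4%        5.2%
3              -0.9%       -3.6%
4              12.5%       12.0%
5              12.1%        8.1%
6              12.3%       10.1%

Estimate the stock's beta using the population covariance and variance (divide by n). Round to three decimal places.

0.885

Mean R_i = (7.8 + 7.4 − 0.9 + 12.5 + 12.1 + 12.3) / 6 = 8.5333%
Mean R_m = (8.7 + 5.2 − 3.6 + 12.0 + 8.1 + 10.1) / 6 = 6.7500%
Σ(R_i − R̄_i)(R_m − R̄_m) = 136.2200  ⇒  Cov = 136.2200 / 6 = 22.7033
Σ(R_m − R̄_m)² = 153.9350  ⇒  Var(R_m) = 153.9350 / 6 = 25.6558
β = Cov / Var(R_m) = 22.7033 / 25.6558 = 0.8849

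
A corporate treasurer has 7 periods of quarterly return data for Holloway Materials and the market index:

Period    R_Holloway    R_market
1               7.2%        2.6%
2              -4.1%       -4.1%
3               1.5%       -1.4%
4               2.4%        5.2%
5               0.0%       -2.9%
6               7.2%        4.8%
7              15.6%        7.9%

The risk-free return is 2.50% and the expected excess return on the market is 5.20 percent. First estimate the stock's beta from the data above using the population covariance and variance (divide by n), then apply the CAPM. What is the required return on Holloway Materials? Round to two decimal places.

Mean R_i = (7.2 − 4.1 + 1.5 + 2.4 + 0.0 + 7.2 + 15.6) / 7 = 4.2571%
Mean R_m = (2.6 − 4.1 − 1.4 + 5.2 − 2.9 + 4.8 + 7.9) / 7 = 1.7286%
Σ(R_i − R̄_i)(R_m − R̄_m) = 152.1986  ⇒  Cov = 152.1986 / 7 = 21.7427
Σ(R_m − R̄_m)² = 125.5143  ⇒  Var(R_m) = 125.5143 / 7 = 17.9306
β = Cov / Var(R_m) = 21.7427 / 17.9306 = 1.2126
E(R) = R_f + β × MRP = 2.50% + 1.2126 × 5.20% = 8.81%

8.81%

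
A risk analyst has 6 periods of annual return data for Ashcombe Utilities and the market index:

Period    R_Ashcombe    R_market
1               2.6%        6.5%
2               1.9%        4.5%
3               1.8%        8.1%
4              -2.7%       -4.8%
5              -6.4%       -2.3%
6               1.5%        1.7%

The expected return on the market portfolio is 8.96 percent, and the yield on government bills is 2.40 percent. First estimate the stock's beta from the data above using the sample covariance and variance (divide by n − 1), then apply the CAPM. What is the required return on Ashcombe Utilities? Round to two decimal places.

6.15%

Mean R_i = (2.6 + 1.9 + 1.8 − 2.7 − 6.4 + 1.5) / 6 = -0.2167%
Mean R_m = (6.5 + 4.5 + 8.1 − 4.8 − 2.3 + 1.7) / 6 = 2.2833%
Σ(R_i − R̄_i)(R_m − R̄_m) = 73.2283  ⇒  Cov = 73.2283 / 5 = 14.6457
Σ(R_m − R̄_m)² = 128.0483  ⇒  Var(R_m) = 128.0483 / 5 = 25.6097
β = Cov / Var(R_m) = 14.6457 / 25.6097 = 0.5719
MRP = 8.96% − 2.40% = 6.56%
E(R) = R_f + β × MRP = 2.40% + 0.5719 × 6.56% = 6.15%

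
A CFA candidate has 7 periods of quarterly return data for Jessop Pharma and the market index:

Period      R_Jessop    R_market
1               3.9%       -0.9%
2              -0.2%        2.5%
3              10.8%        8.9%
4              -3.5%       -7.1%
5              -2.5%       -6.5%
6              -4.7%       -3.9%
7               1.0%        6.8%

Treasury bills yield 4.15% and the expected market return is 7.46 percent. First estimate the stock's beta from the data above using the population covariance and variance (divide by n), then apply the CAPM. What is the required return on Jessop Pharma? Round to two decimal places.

6.33%

Mean R_i = (3.9 − 0.2 + 10.8 − 3.5 − 2.5 − 4.7 + 1.0) / 7 = 0.6857%
Mean R_m = (-0.9 + 2.5 + 8.9 − 7.1 − 6.5 − 3.9 + 6.8) / 7 = -0.0286%
Σ(R_i − R̄_i)(R_m − R̄_m) = 158.4771  ⇒  Cov = 158.4771 / 7 = 22.6396
Σ(R_m − R̄_m)² = 240.3743  ⇒  Var(R_m) = 240.3743 / 7 = 34.3392
β = Cov / Var(R_m) = 22.6396 / 34.3392 = 0.6593
MRP = 7.46% − 4.15% = 3.31%
E(R) = R_f + β × MRP = 4.15% + 0.6593 × 3.31% = 6.33%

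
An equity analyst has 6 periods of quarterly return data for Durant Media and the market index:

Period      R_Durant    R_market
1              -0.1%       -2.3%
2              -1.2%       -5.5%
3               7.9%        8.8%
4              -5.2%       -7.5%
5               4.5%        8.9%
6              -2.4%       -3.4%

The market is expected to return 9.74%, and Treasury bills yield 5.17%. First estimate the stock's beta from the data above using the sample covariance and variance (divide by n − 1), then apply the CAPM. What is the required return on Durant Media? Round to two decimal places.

8.06%

Mean R_i = (-0.1 − 1.2 + 7.9 − 5.2 + 4.5 − 2.4) / 6 = 0.5833%
Mean R_m = (-2.3 − 5.5 + 8.8 − 7.5 + 8.9 − 3.4) / 6 = -0.1667%
Σ(R_i − R̄_i)(R_m − R̄_m) = 164.1433  ⇒  Cov = 164.1433 / 5 = 32.8287
Σ(R_m − R̄_m)² = 259.8333  ⇒  Var(R_m) = 259.8333 / 5 = 51.9667
β = Cov / Var(R_m) = 32.8287 / 51.9667 = 0.6317
MRP = 9.74% − 5.17% = 4.57%
E(R) = R_f + β × MRP = 5.17% + 0.6317 × 4.57% = 8.06%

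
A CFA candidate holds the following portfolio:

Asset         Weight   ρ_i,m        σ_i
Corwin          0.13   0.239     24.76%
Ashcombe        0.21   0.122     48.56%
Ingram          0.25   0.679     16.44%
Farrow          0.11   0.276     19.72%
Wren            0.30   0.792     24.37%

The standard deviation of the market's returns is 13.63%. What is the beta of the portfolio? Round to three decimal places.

0.821

β_Corwin = 0.239 × 24.76% / 13.63% = 0.4342
β_Ashcombe = 0.122 × 48.56% / 13.63% = 0.4347
β_Ingram = 0.679 × 16.44% / 13.63% = 0.8190
β_Farrow = 0.276 × 19.72% / 13.63% = 0.3993
β_Wren = 0.792 × 24.37% / 13.63% = 1.4161
β_P = Σ w_i β_i = 0.13×0.4342 + 0.21×0.4347 + 0.25×0.8190 + 0.11×0.3993 + 0.30×1.4161 = 0.8212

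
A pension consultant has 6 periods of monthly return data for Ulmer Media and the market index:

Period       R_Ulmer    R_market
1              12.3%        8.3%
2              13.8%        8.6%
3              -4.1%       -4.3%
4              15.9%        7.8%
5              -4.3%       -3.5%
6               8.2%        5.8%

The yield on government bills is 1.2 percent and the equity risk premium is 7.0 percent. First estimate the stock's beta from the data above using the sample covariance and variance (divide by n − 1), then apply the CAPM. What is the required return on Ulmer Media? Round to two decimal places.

11.45%

Mean R_i = (12.3 + 13.8 − 4.1 + 15.9 − 4.3 + 8.2) / 6 = 6.9667%
Mean R_m = (8.3 + 8.6 − 4.3 + 7.8 − 3.5 + 5.8) / 6 = 3.7833%
Σ(R_i − R̄_i)(R_m − R̄_m) = 266.8867  ⇒  Cov = 266.8867 / 5 = 53.3773
Σ(R_m − R̄_m)² = 182.1883  ⇒  Var(R_m) = 182.1883 / 5 = 36.4377
β = Cov / Var(R_m) = 53.3773 / 36.4377 = 1.4649
E(R) = R_f + β × MRP = 1.2% + 1.4649 × 7.0% = 11.45%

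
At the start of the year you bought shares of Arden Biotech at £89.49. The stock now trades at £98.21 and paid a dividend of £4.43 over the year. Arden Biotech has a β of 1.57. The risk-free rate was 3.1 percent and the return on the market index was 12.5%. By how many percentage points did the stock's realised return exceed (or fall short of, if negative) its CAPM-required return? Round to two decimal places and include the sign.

Realised HPR = (P1 + D1 − P0) / P0 = (98.21 + 4.43 − 89.49) / 89.49 = 13.15 / 89.49 = 14.6944%
MRP = 12.5% − 3.1% = 9.40%
CAPM required = R_f + β·MRP = 3.1% + 1.57 × 9.4% = 17.8580%
α = realised − required = 14.6944% − 17.8580% = -3.16%

-3.16%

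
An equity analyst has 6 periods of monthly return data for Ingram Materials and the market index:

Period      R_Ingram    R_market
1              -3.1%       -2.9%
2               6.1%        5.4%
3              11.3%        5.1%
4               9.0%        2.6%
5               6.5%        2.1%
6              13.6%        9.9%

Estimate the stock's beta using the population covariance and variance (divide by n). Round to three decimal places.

Mean R_i = (-3.1 + 6.1 + 11.3 + 9.0 + 6.5 + 13.6) / 6 = 7.2333%
Mean R_m = (-2.9 + 5.4 + 5.1 + 2.6 + 2.1 + 9.9) / 6 = 3.7000%
Σ(R_i − R̄_i)(R_m − R̄_m) = 110.6700  ⇒  Cov = 110.6700 / 6 = 18.4450
Σ(R_m − R̄_m)² = 90.6200  ⇒  Var(R_m) = 90.6200 / 6 = 15.1033
β = Cov / Var(R_m) = 18.4450 / 15.1033 = 1.2213

1.221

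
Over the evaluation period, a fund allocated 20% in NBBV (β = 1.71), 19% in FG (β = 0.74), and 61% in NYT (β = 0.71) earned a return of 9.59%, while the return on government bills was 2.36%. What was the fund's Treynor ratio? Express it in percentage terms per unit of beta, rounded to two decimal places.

β_P = 0.20×1.71 + 0.19×0.74 + 0.61×0.71 = 0.9157
Treynor = (R_P − R_f) / β_P = (9.59% − 2.36%) / 0.9157 = 7.23% / 0.9157 = 7.90%

7.90%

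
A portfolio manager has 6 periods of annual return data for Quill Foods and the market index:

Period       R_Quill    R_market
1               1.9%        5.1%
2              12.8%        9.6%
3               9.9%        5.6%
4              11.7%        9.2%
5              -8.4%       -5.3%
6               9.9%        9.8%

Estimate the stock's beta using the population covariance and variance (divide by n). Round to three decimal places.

Mean R_i = (1.9 + 12.8 + 9.9 + 11.7 − 8.4 + 9.9) / 6 = 6.3000%
Mean R_m = (5.1 + 9.6 + 5.6 + 9.2 − 5.3 + 9.8) / 6 = 5.6667%
Σ(R_i − R̄_i)(R_m − R̄_m) = 222.9900  ⇒  Cov = 222.9900 / 6 = 37.1650
Σ(R_m − R̄_m)² = 165.6333  ⇒  Var(R_m) = 165.6333 / 6 = 27.6056
β = Cov / Var(R_m) = 37.1650 / 27.6056 = 1.3463

1.346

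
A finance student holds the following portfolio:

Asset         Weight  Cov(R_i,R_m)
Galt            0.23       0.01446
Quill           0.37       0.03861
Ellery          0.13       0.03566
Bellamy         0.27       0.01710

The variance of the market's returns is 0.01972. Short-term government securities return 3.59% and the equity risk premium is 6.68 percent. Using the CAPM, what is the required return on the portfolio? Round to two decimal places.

β_Galt = 0.01446 / 0.01972 = 0.7333
β_Quill = 0.03861 / 0.01972 = 1.9579
β_Ellery = 0.03566 / 0.01972 = 1.8083
β_Bellamy = 0.01710 / 0.01972 = 0.8671
β_P = Σ w_i β_i = 0.23×0.7333 + 0.37×1.9579 + 0.13×1.8083 + 0.27×0.8671 = 1.3623
E(R_P) = R_f + β_P × MRP = 3.59% + 1.3623 × 6.68% = 12.69%

12.69%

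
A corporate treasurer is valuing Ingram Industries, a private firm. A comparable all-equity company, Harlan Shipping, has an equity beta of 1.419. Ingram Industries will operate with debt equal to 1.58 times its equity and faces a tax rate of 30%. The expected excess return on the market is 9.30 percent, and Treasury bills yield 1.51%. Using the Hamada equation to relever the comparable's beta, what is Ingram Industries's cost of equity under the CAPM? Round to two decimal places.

29.30%

β_L = β_U × [1 + (1 − t)(D/E)] = 1.419 × [1 + (1 − 0.30) × 1.58]
    = 1.419 × [1 + 0.70 × 1.58] = 1.419 × 2.1060 = 2.9884
E(R) = R_f + β_L × MRP = 1.51% + 2.9884 × 9.30% = 29.30%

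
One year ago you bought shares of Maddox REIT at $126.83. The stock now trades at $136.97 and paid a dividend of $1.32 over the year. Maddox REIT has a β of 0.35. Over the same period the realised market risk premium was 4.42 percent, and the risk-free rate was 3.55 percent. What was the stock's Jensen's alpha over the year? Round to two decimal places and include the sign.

+3.94%

Realised HPR = (P1 + D1 − P0) / P0 = (136.97 + 1.32 − 126.83) / 126.83 = 11.46 / 126.83 = 9.0357%
CAPM required = R_f + β·MRP = 3.55% + 0.35 × 4.42% = 5.0970%
α = realised − required = 9.0357% − 5.0970% = +3.94%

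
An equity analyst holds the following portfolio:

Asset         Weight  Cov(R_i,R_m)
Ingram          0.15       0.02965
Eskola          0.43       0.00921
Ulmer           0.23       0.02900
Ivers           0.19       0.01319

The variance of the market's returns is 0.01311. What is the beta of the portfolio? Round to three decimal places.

β_Ingram = 0.02965 / 0.01311 = 2.2616
β_Eskola = 0.00921 / 0.01311 = 0.7025
β_Ulmer = 0.02900 / 0.01311 = 2.2121
β_Ivers = 0.01319 / 0.01311 = 1.0061
β_P = Σ w_i β_i = 0.15×2.2616 + 0.43×0.7025 + 0.23×2.2121 + 0.19×1.0061 = 1.3413

1.341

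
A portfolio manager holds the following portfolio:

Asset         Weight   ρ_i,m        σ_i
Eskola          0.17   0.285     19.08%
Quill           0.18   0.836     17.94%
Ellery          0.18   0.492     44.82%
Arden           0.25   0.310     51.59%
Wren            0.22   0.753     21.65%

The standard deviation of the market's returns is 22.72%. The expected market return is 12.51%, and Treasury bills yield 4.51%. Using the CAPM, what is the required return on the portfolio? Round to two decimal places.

β_Eskola = 0.285 × 19.08% / 22.72% = 0.2393
β_Quill = 0.836 × 17.94% / 22.72% = 0.6601
β_Ellery = 0.492 × 44.82% / 22.72% = 0.9706
β_Arden = 0.310 × 51.59% / 22.72% = 0.7039
β_Wren = 0.753 × 21.65% / 22.72% = 0.7175
β_P = Σ w_i β_i = 0.17×0.2393 + 0.18×0.6601 + 0.18×0.9706 + 0.25×0.7039 + 0.22×0.7175 = 0.6680
MRP = 12.51% − 4.51% = 8.00%
E(R_P) = R_f + β_P × MRP = 4.51% + 0.6680 × 8.00% = 9.85%

9.85%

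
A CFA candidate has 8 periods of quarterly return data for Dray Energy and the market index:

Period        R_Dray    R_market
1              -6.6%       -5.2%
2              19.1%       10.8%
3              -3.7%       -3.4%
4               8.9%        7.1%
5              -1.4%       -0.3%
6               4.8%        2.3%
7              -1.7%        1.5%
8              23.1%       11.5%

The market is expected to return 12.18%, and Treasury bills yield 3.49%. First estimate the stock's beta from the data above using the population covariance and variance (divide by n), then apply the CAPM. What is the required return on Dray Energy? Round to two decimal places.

Mean R_i = (-6.6 + 19.1 − 3.7 + 8.9 − 1.4 + 4.8 − 1.7 + 23.1) / 8 = 5.3125%
Mean R_m = (-5.2 + 10.8 − 3.4 + 7.1 − 0.3 + 2.3 + 1.5 + 11.5) / 8 = 3.0375%
Σ(R_i − R̄_i)(R_m − R̄_m) = 461.8363  ⇒  Cov = 461.8363 / 8 = 57.7295
Σ(R_m − R̄_m)² = 271.7188  ⇒  Var(R_m) = 271.7188 / 8 = 33.9649
β = Cov / Var(R_m) = 57.7295 / 33.9649 = 1.6997
MRP = 12.18% − 3.49% = 8.69%
E(R) = R_f + β × MRP = 3.49% + 1.6997 × 8.69% = 18.26%

18.26%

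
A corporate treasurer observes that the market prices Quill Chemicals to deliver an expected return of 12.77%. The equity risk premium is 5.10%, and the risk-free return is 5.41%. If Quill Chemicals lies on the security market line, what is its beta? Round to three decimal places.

1.443

β = (E(R) − R_f) / MRP = (12.77% − 5.41%) / 5.10% = 7.36% / 5.10% = 1.443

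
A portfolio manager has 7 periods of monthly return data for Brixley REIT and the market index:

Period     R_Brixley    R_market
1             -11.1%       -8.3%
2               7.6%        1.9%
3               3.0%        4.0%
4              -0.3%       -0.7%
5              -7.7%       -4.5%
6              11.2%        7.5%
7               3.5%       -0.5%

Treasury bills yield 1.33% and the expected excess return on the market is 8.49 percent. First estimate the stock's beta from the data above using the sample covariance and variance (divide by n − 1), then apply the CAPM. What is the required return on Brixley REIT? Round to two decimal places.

13.43%

Mean R_i = (-11.1 + 7.6 + 3.0 − 0.3 − 7.7 + 11.2 + 3.5) / 7 = 0.8857%
Mean R_m = (-8.3 + 1.9 + 4.0 − 0.7 − 4.5 + 7.5 − 0.5) / 7 = -0.0857%
Σ(R_i − R̄_i)(R_m − R̄_m) = 236.2114  ⇒  Cov = 236.2114 / 6 = 39.3686
Σ(R_m − R̄_m)² = 165.6886  ⇒  Var(R_m) = 165.6886 / 6 = 27.6148
β = Cov / Var(R_m) = 39.3686 / 27.6148 = 1.4256
E(R) = R_f + β × MRP = 1.33% + 1.4256 × 8.49% = 13.43%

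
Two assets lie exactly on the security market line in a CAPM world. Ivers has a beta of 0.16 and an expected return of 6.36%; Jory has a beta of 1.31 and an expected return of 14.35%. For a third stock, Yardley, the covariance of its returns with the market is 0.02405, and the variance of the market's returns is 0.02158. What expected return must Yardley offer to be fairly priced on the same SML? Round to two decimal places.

MRP = (14.35% − 6.36%) / (1.31 − 0.16) = 6.9478%
R_f = 6.36% − 0.16 × 6.9478% = 5.2484%
β_Yardley = Cov / Var(R_m) = 0.02405 / 0.02158 = 1.1145
E(R_Yardley) = R_f + β × MRP = 5.2484% + 1.1145 × 6.9478% = 12.99%

12.99%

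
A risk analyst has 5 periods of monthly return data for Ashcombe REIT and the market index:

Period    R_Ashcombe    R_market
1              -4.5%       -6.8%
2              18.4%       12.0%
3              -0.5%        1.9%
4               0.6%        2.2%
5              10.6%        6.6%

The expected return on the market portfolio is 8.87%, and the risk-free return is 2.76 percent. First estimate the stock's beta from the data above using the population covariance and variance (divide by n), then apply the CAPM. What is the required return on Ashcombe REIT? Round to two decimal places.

10.52%

Mean R_i = (-4.5 + 18.4 − 0.5 + 0.6 + 10.6) / 5 = 4.9200%
Mean R_m = (-6.8 + 12.0 + 1.9 + 2.2 + 6.6) / 5 = 3.1800%
Σ(R_i − R̄_i)(R_m − R̄_m) = 243.5020  ⇒  Cov = 243.5020 / 5 = 48.7004
Σ(R_m − R̄_m)² = 191.6880  ⇒  Var(R_m) = 191.6880 / 5 = 38.3376
β = Cov / Var(R_m) = 48.7004 / 38.3376 = 1.2703
MRP = 8.87% − 2.76% = 6.11%
E(R) = R_f + β × MRP = 2.76% + 1.2703 × 6.11% = 10.52%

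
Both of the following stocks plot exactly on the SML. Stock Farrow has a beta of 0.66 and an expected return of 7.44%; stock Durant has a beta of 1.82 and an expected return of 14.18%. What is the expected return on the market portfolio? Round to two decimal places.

Both satisfy E(R) = R_f + β·MRP, so the slope of the SML is
MRP = (14.18% − 7.44%) / (1.82 − 0.66) = 6.74% / 1.16 = 5.8103%
R_f = E(R_Farrow) − β_Farrow·MRP = 7.44% − 0.66 × 5.8103% = 3.6052%
E(R_m) = R_f + MRP = 3.6052% + 5.8103% = 9.42%

9.42%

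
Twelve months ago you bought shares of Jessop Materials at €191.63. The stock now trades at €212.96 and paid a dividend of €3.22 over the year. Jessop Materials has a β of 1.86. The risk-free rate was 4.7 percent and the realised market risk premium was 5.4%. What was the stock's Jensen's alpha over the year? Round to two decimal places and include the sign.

-1.93%

Realised HPR = (P1 + D1 − P0) / P0 = (212.96 + 3.22 − 191.63) / 191.63 = 24.55 / 191.63 = 12.8111%
CAPM required = R_f + β·MRP = 4.7% + 1.86 × 5.4% = 14.7440%
α = realised − required = 12.8111% − 14.7440% = -1.93%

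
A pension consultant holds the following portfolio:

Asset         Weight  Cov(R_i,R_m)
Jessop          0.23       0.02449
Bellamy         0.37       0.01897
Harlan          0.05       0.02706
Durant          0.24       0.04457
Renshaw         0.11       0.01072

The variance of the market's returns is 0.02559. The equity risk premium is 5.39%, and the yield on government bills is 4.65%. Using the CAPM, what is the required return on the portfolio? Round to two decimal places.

β_Jessop = 0.02449 / 0.02559 = 0.9570
β_Bellamy = 0.01897 / 0.02559 = 0.7413
β_Harlan = 0.02706 / 0.02559 = 1.0574
β_Durant = 0.04457 / 0.02559 = 1.7417
β_Renshaw = 0.01072 / 0.02559 = 0.4189
β_P = Σ w_i β_i = 0.23×0.9570 + 0.37×0.7413 + 0.05×1.0574 + 0.24×1.7417 + 0.11×0.4189 = 1.0113
E(R_P) = R_f + β_P × MRP = 4.65% + 1.0113 × 5.39% = 10.10%

10.10%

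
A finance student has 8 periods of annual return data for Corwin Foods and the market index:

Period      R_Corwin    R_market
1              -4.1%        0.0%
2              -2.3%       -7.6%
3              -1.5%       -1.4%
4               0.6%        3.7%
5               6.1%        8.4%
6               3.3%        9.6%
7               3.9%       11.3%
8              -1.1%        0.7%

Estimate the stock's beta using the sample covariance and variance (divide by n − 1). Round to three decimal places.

0.461

Mean R_i = (-4.1 − 2.3 − 1.5 + 0.6 + 6.1 + 3.3 + 3.9 − 1.1) / 8 = 0.6125%
Mean R_m = (0.0 − 7.6 − 1.4 + 3.7 + 8.4 + 9.6 + 11.3 + 0.7) / 8 = 3.0875%
Σ(R_i − R̄_i)(R_m − R̄_m) = 132.8913  ⇒  Cov = 132.8913 / 7 = 18.9845
Σ(R_m − R̄_m)² = 288.0488  ⇒  Var(R_m) = 288.0488 / 7 = 41.1498
β = Cov / Var(R_m) = 18.9845 / 41.1498 = 0.4614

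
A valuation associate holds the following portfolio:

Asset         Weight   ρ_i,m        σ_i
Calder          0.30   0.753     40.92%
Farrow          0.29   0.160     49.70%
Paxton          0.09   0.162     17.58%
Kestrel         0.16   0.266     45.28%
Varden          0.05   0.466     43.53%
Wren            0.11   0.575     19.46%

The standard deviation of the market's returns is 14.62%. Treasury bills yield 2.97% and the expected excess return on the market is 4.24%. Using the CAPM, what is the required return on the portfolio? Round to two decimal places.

β_Calder = 0.753 × 40.92% / 14.62% = 2.1076
β_Farrow = 0.160 × 49.70% / 14.62% = 0.5439
β_Paxton = 0.162 × 17.58% / 14.62% = 0.1948
β_Kestrel = 0.266 × 45.28% / 14.62% = 0.8238
β_Varden = 0.466 × 43.53% / 14.62% = 1.3875
β_Wren = 0.575 × 19.46% / 14.62% = 0.7654
β_P = Σ w_i β_i = 0.30×2.1076 + 0.29×0.5439 + 0.09×0.1948 + 0.16×0.8238 + 0.05×1.3875 + 0.11×0.7654 = 1.0929
E(R_P) = R_f + β_P × MRP = 2.97% + 1.0929 × 4.24% = 7.60%

7.60%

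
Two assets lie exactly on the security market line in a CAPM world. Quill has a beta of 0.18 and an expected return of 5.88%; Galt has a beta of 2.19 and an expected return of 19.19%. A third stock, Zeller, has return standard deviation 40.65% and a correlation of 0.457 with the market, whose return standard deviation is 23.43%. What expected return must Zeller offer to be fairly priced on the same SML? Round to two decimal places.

9.94%

MRP = (19.19% − 5.88%) / (2.19 − 0.18) = 6.6219%
R_f = 5.88% − 0.18 × 6.6219% = 4.6881%
β_Zeller = ρ·σ_i/σ_m = 0.457 × 40.65 / 23.43 = 0.7929
E(R_Zeller) = R_f + β × MRP = 4.6881% + 0.7929 × 6.6219% = 9.94%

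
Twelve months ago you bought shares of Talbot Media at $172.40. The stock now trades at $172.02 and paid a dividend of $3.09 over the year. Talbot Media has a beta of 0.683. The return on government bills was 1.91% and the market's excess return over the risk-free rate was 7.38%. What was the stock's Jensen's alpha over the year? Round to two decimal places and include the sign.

-5.38%

Realised HPR = (P1 + D1 − P0) / P0 = (172.02 + 3.09 − 172.40) / 172.40 = 2.71 / 172.40 = 1.5719%
CAPM required = R_f + β·MRP = 1.91% + 0.683 × 7.38% = 6.95054%
α = realised − required = 1.5719% − 6.95054% = -5.38%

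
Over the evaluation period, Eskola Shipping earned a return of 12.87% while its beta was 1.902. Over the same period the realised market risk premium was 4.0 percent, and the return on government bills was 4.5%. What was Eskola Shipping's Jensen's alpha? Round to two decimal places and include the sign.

CAPM benchmark = R_f + β(R_m − R_f) = 4.5% + 1.902 × 4.0% = 12.1080%
α = actual − benchmark = 12.87% − 12.1080% = +0.76%

+0.76%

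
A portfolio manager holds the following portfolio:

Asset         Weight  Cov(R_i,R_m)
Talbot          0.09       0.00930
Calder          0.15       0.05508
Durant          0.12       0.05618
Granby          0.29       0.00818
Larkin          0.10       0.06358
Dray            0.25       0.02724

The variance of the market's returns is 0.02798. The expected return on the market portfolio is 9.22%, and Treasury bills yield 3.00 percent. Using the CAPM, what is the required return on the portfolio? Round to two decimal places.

9.98%

β_Talbot = 0.00930 / 0.02798 = 0.3324
β_Calder = 0.05508 / 0.02798 = 1.9685
β_Durant = 0.05618 / 0.02798 = 2.0079
β_Granby = 0.00818 / 0.02798 = 0.2924
β_Larkin = 0.06358 / 0.02798 = 2.2723
β_Dray = 0.02724 / 0.02798 = 0.9736
β_P = Σ w_i β_i = 0.09×0.3324 + 0.15×1.9685 + 0.12×2.0079 + 0.29×0.2924 + 0.10×2.2723 + 0.25×0.9736 = 1.1216
MRP = 9.22% − 3.00% = 6.22%
E(R_P) = R_f + β_P × MRP = 3.00% + 1.1216 × 6.22% = 9.98%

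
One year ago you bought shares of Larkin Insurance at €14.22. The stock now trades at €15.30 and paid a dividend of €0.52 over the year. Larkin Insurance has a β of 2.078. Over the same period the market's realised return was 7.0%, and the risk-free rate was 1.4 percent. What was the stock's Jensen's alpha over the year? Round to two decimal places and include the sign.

Realised HPR = (P1 + D1 − P0) / P0 = (15.30 + 0.52 − 14.22) / 14.22 = 1.60 / 14.22 = 11.2518%
MRP = 7.0% − 1.4% = 5.60%
CAPM required = R_f + β·MRP = 1.4% + 2.078 × 5.6% = 13.0368%
α = realised − required = 11.2518% − 13.0368% = -1.79%

-1.79%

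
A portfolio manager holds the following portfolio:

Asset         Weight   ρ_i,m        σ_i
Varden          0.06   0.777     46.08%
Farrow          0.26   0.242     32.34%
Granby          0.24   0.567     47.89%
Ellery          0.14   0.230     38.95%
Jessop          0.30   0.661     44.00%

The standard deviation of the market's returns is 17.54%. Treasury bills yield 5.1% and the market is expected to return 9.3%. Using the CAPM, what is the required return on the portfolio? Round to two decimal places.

10.05%

β_Varden = 0.777 × 46.08% / 17.54% = 2.0413
β_Farrow = 0.242 × 32.34% / 17.54% = 0.4462
β_Granby = 0.567 × 47.89% / 17.54% = 1.5481
β_Ellery = 0.230 × 38.95% / 17.54% = 0.5107
β_Jessop = 0.661 × 44.00% / 17.54% = 1.6582
β_P = Σ w_i β_i = 0.06×2.0413 + 0.26×0.4462 + 0.24×1.5481 + 0.14×0.5107 + 0.30×1.6582 = 1.1790
MRP = 9.3% − 5.1% = 4.20%
E(R_P) = R_f + β_P × MRP = 5.1% + 1.1790 × 4.2% = 10.05%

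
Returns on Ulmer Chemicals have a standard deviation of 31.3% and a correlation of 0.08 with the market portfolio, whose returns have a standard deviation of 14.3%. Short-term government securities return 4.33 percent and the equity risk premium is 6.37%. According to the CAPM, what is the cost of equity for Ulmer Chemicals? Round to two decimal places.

β = ρ × σ_i / σ_m = 0.08 × 31.3% / 14.3% = 0.1751
E(R) = 4.33% + 0.1751 × 6.37% = 5.45%

5.45%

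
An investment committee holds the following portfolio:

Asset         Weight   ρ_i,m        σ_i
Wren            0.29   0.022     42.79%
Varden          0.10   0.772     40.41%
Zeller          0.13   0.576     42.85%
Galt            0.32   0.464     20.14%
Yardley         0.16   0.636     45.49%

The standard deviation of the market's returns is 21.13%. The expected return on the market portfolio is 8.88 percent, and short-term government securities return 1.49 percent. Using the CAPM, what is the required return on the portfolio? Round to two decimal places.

6.46%

β_Wren = 0.022 × 42.79% / 21.13% = 0.0446
β_Varden = 0.772 × 40.41% / 21.13% = 1.4764
β_Zeller = 0.576 × 42.85% / 21.13% = 1.1681
β_Galt = 0.464 × 20.14% / 21.13% = 0.4423
β_Yardley = 0.636 × 45.49% / 21.13% = 1.3692
β_P = Σ w_i β_i = 0.29×0.0446 + 0.10×1.4764 + 0.13×1.1681 + 0.32×0.4423 + 0.16×1.3692 = 0.6730
MRP = 8.88% − 1.49% = 7.39%
E(R_P) = R_f + β_P × MRP = 1.49% + 0.6730 × 7.39% = 6.46%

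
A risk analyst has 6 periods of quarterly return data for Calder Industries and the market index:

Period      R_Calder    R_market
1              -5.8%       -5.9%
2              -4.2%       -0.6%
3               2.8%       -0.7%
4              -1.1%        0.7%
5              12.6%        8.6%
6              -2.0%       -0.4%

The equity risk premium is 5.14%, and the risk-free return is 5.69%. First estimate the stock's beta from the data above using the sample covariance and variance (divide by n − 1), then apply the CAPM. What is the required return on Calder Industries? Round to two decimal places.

Mean R_i = (-5.8 − 4.2 + 2.8 − 1.1 + 12.6 − 2.0) / 6 = 0.3833%
Mean R_m = (-5.9 − 0.6 − 0.7 + 0.7 + 8.6 − 0.4) / 6 = 0.2833%
Σ(R_i − R̄_i)(R_m − R̄_m) = 142.5183  ⇒  Cov = 142.5183 / 5 = 28.5037
Σ(R_m − R̄_m)² = 109.7883  ⇒  Var(R_m) = 109.7883 / 5 = 21.9577
β = Cov / Var(R_m) = 28.5037 / 21.9577 = 1.2981
E(R) = R_f + β × MRP = 5.69% + 1.2981 × 5.14% = 12.36%

12.36%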